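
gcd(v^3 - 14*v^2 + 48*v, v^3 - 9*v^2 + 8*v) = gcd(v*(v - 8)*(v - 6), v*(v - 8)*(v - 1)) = v^2 - 8*v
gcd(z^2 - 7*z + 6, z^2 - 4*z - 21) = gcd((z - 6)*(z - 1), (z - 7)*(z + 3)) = 1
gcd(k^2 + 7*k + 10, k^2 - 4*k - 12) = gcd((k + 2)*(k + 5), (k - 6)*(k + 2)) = k + 2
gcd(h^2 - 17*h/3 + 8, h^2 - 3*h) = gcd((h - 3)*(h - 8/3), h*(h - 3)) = h - 3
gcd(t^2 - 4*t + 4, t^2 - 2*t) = t - 2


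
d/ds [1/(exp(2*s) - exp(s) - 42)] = (1 - 2*exp(s))*exp(s)/(-exp(2*s) + exp(s) + 42)^2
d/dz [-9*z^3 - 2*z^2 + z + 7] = -27*z^2 - 4*z + 1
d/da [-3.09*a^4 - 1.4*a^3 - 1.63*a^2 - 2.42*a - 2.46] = -12.36*a^3 - 4.2*a^2 - 3.26*a - 2.42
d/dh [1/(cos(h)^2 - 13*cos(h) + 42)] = (2*cos(h) - 13)*sin(h)/(cos(h)^2 - 13*cos(h) + 42)^2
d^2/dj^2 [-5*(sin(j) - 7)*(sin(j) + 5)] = -10*sin(j) - 10*cos(2*j)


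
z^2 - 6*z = z*(z - 6)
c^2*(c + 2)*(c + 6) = c^4 + 8*c^3 + 12*c^2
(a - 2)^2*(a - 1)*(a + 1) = a^4 - 4*a^3 + 3*a^2 + 4*a - 4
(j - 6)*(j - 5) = j^2 - 11*j + 30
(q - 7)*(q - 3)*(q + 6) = q^3 - 4*q^2 - 39*q + 126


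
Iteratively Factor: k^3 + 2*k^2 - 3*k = (k + 3)*(k^2 - k) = (k - 1)*(k + 3)*(k)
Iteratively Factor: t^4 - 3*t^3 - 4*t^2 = (t - 4)*(t^3 + t^2) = (t - 4)*(t + 1)*(t^2) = t*(t - 4)*(t + 1)*(t)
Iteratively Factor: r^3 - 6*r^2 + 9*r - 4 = (r - 4)*(r^2 - 2*r + 1) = (r - 4)*(r - 1)*(r - 1)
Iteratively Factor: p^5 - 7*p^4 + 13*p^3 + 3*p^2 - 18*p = (p - 3)*(p^4 - 4*p^3 + p^2 + 6*p) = p*(p - 3)*(p^3 - 4*p^2 + p + 6) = p*(p - 3)*(p - 2)*(p^2 - 2*p - 3) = p*(p - 3)^2*(p - 2)*(p + 1)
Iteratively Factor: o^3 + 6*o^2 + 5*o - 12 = (o + 3)*(o^2 + 3*o - 4) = (o + 3)*(o + 4)*(o - 1)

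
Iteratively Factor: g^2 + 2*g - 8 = (g + 4)*(g - 2)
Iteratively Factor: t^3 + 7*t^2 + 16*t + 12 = (t + 3)*(t^2 + 4*t + 4) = (t + 2)*(t + 3)*(t + 2)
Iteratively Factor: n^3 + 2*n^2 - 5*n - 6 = (n + 3)*(n^2 - n - 2) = (n - 2)*(n + 3)*(n + 1)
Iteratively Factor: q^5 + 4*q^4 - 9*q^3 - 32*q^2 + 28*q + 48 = (q - 2)*(q^4 + 6*q^3 + 3*q^2 - 26*q - 24) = (q - 2)^2*(q^3 + 8*q^2 + 19*q + 12) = (q - 2)^2*(q + 1)*(q^2 + 7*q + 12) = (q - 2)^2*(q + 1)*(q + 4)*(q + 3)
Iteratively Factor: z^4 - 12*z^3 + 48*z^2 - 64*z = (z)*(z^3 - 12*z^2 + 48*z - 64) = z*(z - 4)*(z^2 - 8*z + 16) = z*(z - 4)^2*(z - 4)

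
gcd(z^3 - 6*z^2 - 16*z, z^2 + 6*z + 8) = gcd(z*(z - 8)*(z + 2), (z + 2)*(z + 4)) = z + 2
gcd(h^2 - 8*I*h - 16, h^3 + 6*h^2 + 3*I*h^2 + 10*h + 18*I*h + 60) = 1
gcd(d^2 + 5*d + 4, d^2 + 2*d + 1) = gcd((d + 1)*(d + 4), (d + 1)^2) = d + 1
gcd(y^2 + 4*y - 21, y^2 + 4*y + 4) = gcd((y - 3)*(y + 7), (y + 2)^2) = 1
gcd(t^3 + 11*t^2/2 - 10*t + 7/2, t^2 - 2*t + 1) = t - 1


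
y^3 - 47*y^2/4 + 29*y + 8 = (y - 8)*(y - 4)*(y + 1/4)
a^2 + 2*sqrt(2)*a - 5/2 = (a - sqrt(2)/2)*(a + 5*sqrt(2)/2)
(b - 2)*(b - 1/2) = b^2 - 5*b/2 + 1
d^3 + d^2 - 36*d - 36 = (d - 6)*(d + 1)*(d + 6)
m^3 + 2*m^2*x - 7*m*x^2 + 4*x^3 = (m - x)^2*(m + 4*x)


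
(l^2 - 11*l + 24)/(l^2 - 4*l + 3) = (l - 8)/(l - 1)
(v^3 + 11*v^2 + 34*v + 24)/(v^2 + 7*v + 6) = v + 4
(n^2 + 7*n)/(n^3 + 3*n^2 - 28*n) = 1/(n - 4)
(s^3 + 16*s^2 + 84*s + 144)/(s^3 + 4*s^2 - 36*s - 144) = (s + 6)/(s - 6)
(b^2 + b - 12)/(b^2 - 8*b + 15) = (b + 4)/(b - 5)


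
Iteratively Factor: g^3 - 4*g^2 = (g)*(g^2 - 4*g) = g*(g - 4)*(g)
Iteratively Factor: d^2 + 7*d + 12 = (d + 3)*(d + 4)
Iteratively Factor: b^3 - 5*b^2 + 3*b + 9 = (b - 3)*(b^2 - 2*b - 3) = (b - 3)^2*(b + 1)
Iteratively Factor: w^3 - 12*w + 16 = (w + 4)*(w^2 - 4*w + 4) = (w - 2)*(w + 4)*(w - 2)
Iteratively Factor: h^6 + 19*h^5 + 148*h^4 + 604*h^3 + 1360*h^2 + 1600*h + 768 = (h + 3)*(h^5 + 16*h^4 + 100*h^3 + 304*h^2 + 448*h + 256) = (h + 2)*(h + 3)*(h^4 + 14*h^3 + 72*h^2 + 160*h + 128) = (h + 2)*(h + 3)*(h + 4)*(h^3 + 10*h^2 + 32*h + 32) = (h + 2)*(h + 3)*(h + 4)^2*(h^2 + 6*h + 8) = (h + 2)*(h + 3)*(h + 4)^3*(h + 2)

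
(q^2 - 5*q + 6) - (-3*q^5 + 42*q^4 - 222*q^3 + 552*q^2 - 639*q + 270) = 3*q^5 - 42*q^4 + 222*q^3 - 551*q^2 + 634*q - 264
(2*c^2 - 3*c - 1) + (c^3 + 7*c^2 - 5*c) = c^3 + 9*c^2 - 8*c - 1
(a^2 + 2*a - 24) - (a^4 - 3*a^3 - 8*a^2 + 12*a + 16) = -a^4 + 3*a^3 + 9*a^2 - 10*a - 40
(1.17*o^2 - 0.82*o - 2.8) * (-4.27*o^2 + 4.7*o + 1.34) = -4.9959*o^4 + 9.0004*o^3 + 9.6698*o^2 - 14.2588*o - 3.752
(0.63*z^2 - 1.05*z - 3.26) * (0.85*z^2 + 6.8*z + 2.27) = 0.5355*z^4 + 3.3915*z^3 - 8.4809*z^2 - 24.5515*z - 7.4002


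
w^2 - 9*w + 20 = (w - 5)*(w - 4)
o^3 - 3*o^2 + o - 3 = (o - 3)*(o - I)*(o + I)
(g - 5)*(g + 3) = g^2 - 2*g - 15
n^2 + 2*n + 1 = (n + 1)^2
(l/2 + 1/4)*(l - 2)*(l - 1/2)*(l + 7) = l^4/2 + 5*l^3/2 - 57*l^2/8 - 5*l/8 + 7/4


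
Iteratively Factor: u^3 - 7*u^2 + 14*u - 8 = (u - 4)*(u^2 - 3*u + 2) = (u - 4)*(u - 2)*(u - 1)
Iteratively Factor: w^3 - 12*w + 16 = (w - 2)*(w^2 + 2*w - 8) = (w - 2)^2*(w + 4)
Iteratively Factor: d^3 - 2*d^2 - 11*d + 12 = (d - 1)*(d^2 - d - 12) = (d - 4)*(d - 1)*(d + 3)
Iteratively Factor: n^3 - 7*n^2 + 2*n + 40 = (n + 2)*(n^2 - 9*n + 20) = (n - 4)*(n + 2)*(n - 5)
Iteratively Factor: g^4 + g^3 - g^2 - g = (g - 1)*(g^3 + 2*g^2 + g) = g*(g - 1)*(g^2 + 2*g + 1) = g*(g - 1)*(g + 1)*(g + 1)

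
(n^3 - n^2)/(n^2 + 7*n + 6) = n^2*(n - 1)/(n^2 + 7*n + 6)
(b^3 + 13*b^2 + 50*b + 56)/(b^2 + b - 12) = (b^2 + 9*b + 14)/(b - 3)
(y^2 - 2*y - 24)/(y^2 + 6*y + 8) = (y - 6)/(y + 2)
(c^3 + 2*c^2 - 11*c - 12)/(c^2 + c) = c + 1 - 12/c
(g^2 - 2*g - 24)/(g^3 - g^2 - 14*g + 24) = (g - 6)/(g^2 - 5*g + 6)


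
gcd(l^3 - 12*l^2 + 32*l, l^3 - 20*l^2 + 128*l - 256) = l^2 - 12*l + 32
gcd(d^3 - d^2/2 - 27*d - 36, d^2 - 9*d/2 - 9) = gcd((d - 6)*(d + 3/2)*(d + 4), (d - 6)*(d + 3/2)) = d^2 - 9*d/2 - 9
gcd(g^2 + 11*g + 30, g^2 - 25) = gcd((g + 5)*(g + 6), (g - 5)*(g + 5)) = g + 5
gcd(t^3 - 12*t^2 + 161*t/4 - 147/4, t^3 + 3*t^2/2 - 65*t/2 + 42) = t - 3/2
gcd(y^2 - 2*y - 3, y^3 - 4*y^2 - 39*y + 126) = y - 3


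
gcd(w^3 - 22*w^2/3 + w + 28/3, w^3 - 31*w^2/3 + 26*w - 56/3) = w^2 - 25*w/3 + 28/3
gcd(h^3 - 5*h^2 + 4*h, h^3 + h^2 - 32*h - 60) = 1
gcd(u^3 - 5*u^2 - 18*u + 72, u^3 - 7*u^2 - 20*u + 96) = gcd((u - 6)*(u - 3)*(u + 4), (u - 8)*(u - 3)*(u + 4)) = u^2 + u - 12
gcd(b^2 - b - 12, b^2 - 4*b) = b - 4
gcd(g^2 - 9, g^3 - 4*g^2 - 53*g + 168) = g - 3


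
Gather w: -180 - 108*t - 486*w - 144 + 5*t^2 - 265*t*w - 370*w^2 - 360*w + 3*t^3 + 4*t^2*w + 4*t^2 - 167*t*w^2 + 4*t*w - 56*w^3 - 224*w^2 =3*t^3 + 9*t^2 - 108*t - 56*w^3 + w^2*(-167*t - 594) + w*(4*t^2 - 261*t - 846) - 324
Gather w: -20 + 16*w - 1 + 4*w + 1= 20*w - 20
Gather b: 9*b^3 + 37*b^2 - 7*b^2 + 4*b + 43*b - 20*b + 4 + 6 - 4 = 9*b^3 + 30*b^2 + 27*b + 6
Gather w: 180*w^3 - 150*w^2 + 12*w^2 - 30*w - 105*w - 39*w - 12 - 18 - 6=180*w^3 - 138*w^2 - 174*w - 36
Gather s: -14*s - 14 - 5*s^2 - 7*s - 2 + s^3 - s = s^3 - 5*s^2 - 22*s - 16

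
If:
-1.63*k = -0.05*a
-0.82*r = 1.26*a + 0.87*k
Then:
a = -0.637295570495399*r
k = -0.019548943880227*r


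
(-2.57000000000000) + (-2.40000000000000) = -4.97000000000000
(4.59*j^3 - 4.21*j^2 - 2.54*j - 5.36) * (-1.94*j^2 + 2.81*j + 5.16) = -8.9046*j^5 + 21.0653*j^4 + 16.7819*j^3 - 18.4626*j^2 - 28.168*j - 27.6576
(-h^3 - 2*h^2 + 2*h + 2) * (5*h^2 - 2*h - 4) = -5*h^5 - 8*h^4 + 18*h^3 + 14*h^2 - 12*h - 8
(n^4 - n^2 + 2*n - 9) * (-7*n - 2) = -7*n^5 - 2*n^4 + 7*n^3 - 12*n^2 + 59*n + 18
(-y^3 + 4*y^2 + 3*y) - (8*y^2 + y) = -y^3 - 4*y^2 + 2*y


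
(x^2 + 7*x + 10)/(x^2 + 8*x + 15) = (x + 2)/(x + 3)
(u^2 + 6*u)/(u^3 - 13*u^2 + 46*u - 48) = u*(u + 6)/(u^3 - 13*u^2 + 46*u - 48)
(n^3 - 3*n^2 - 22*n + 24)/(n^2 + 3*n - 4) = n - 6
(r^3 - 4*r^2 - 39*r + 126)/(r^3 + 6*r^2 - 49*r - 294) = (r - 3)/(r + 7)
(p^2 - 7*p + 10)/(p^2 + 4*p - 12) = (p - 5)/(p + 6)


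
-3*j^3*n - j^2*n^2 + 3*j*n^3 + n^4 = n*(-j + n)*(j + n)*(3*j + n)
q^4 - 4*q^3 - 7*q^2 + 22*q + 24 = (q - 4)*(q - 3)*(q + 1)*(q + 2)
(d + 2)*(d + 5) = d^2 + 7*d + 10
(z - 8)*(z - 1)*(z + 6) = z^3 - 3*z^2 - 46*z + 48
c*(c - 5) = c^2 - 5*c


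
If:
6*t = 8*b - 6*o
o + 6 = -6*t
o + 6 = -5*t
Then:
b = -9/2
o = -6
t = 0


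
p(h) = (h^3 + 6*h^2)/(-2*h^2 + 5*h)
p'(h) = (4*h - 5)*(h^3 + 6*h^2)/(-2*h^2 + 5*h)^2 + (3*h^2 + 12*h)/(-2*h^2 + 5*h) = 2*(-h^2 + 5*h + 15)/(4*h^2 - 20*h + 25)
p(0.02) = 0.02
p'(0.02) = 1.23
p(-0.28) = -0.29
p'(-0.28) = 0.87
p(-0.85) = -0.65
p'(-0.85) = 0.45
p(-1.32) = -0.81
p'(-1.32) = 0.23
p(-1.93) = -0.89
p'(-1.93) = 0.04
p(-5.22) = -0.26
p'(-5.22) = -0.32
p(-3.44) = -0.74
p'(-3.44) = -0.20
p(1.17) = 3.15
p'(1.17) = 5.51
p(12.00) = -11.37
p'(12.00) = -0.38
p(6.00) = -10.29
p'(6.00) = 0.37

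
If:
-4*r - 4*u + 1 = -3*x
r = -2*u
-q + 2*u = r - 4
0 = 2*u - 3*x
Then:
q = 10/3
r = 1/3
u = -1/6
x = -1/9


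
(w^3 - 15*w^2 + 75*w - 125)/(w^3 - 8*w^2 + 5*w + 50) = (w - 5)/(w + 2)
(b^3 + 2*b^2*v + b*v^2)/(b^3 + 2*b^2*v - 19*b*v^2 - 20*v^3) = b*(-b - v)/(-b^2 - b*v + 20*v^2)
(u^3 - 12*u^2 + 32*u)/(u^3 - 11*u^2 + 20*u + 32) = u/(u + 1)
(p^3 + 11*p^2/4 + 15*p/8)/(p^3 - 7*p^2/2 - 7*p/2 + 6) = p*(4*p + 5)/(4*(p^2 - 5*p + 4))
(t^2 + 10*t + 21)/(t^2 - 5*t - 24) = (t + 7)/(t - 8)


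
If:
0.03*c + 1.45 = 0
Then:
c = -48.33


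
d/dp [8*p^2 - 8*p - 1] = 16*p - 8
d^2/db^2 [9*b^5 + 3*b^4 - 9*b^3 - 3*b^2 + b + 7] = 180*b^3 + 36*b^2 - 54*b - 6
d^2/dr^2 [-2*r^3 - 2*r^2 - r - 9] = -12*r - 4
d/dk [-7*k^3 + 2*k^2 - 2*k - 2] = -21*k^2 + 4*k - 2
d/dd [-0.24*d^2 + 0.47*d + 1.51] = 0.47 - 0.48*d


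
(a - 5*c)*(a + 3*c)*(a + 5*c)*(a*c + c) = a^4*c + 3*a^3*c^2 + a^3*c - 25*a^2*c^3 + 3*a^2*c^2 - 75*a*c^4 - 25*a*c^3 - 75*c^4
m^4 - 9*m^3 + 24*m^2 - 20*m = m*(m - 5)*(m - 2)^2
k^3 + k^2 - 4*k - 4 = (k - 2)*(k + 1)*(k + 2)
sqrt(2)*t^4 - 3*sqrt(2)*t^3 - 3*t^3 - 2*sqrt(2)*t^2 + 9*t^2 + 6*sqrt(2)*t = t*(t - 3)*(t - 2*sqrt(2))*(sqrt(2)*t + 1)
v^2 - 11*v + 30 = (v - 6)*(v - 5)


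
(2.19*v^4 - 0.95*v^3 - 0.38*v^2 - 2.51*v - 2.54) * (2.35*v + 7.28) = 5.1465*v^5 + 13.7107*v^4 - 7.809*v^3 - 8.6649*v^2 - 24.2418*v - 18.4912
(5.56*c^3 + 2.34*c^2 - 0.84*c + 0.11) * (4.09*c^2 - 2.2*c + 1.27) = 22.7404*c^5 - 2.6614*c^4 - 1.5224*c^3 + 5.2697*c^2 - 1.3088*c + 0.1397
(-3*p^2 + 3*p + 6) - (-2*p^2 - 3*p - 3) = -p^2 + 6*p + 9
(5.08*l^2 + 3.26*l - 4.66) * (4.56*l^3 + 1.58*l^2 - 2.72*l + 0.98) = 23.1648*l^5 + 22.892*l^4 - 29.9164*l^3 - 11.2516*l^2 + 15.87*l - 4.5668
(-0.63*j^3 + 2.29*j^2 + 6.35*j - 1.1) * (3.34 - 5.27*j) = 3.3201*j^4 - 14.1725*j^3 - 25.8159*j^2 + 27.006*j - 3.674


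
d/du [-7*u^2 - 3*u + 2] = -14*u - 3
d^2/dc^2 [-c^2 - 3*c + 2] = -2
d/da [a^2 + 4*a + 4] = 2*a + 4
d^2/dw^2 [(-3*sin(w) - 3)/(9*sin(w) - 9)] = 2*(sin(w) + 2)/(3*(sin(w) - 1)^2)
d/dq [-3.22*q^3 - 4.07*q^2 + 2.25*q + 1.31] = -9.66*q^2 - 8.14*q + 2.25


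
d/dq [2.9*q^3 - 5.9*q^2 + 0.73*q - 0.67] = 8.7*q^2 - 11.8*q + 0.73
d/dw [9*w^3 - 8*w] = 27*w^2 - 8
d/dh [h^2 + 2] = 2*h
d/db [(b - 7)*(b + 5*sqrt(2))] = 2*b - 7 + 5*sqrt(2)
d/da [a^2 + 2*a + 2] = 2*a + 2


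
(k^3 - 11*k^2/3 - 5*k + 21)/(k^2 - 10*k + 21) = (k^2 - 2*k/3 - 7)/(k - 7)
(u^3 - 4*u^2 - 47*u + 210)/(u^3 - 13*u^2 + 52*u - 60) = (u + 7)/(u - 2)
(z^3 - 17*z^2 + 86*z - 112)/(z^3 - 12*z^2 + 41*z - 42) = (z - 8)/(z - 3)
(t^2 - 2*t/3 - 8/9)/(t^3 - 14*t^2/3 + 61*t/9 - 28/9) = (3*t + 2)/(3*t^2 - 10*t + 7)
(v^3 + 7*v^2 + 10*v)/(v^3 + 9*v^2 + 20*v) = (v + 2)/(v + 4)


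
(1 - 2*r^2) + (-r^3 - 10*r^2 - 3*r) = -r^3 - 12*r^2 - 3*r + 1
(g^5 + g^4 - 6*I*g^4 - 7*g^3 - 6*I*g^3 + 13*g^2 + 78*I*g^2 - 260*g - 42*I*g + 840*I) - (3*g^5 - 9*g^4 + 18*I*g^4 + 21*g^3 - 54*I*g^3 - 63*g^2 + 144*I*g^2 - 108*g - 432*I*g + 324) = -2*g^5 + 10*g^4 - 24*I*g^4 - 28*g^3 + 48*I*g^3 + 76*g^2 - 66*I*g^2 - 152*g + 390*I*g - 324 + 840*I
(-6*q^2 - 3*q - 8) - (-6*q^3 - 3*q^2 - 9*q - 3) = 6*q^3 - 3*q^2 + 6*q - 5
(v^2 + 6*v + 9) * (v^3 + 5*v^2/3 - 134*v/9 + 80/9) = v^5 + 23*v^4/3 + 37*v^3/9 - 589*v^2/9 - 242*v/3 + 80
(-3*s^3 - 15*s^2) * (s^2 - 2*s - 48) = -3*s^5 - 9*s^4 + 174*s^3 + 720*s^2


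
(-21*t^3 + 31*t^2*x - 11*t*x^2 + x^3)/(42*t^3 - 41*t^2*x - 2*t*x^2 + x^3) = (-3*t + x)/(6*t + x)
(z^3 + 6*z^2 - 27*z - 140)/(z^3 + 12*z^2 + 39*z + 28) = (z - 5)/(z + 1)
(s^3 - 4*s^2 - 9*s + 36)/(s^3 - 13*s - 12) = (s - 3)/(s + 1)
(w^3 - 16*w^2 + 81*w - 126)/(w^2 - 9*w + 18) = w - 7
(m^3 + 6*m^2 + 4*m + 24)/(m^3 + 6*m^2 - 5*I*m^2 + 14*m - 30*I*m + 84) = (m - 2*I)/(m - 7*I)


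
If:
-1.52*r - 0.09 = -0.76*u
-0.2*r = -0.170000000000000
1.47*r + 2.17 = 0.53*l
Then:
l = 6.45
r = 0.85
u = 1.82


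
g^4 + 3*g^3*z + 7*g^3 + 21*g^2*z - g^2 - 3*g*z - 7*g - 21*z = (g - 1)*(g + 1)*(g + 7)*(g + 3*z)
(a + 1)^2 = a^2 + 2*a + 1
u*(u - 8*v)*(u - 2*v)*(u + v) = u^4 - 9*u^3*v + 6*u^2*v^2 + 16*u*v^3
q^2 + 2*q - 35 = (q - 5)*(q + 7)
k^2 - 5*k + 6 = (k - 3)*(k - 2)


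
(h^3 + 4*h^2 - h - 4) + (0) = h^3 + 4*h^2 - h - 4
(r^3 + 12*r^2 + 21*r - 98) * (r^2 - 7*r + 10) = r^5 + 5*r^4 - 53*r^3 - 125*r^2 + 896*r - 980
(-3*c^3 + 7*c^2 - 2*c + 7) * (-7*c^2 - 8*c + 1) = 21*c^5 - 25*c^4 - 45*c^3 - 26*c^2 - 58*c + 7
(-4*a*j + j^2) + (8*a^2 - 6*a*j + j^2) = 8*a^2 - 10*a*j + 2*j^2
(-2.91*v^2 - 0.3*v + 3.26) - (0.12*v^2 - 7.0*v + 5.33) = -3.03*v^2 + 6.7*v - 2.07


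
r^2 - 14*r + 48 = (r - 8)*(r - 6)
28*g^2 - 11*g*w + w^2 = (-7*g + w)*(-4*g + w)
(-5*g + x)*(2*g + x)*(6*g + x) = -60*g^3 - 28*g^2*x + 3*g*x^2 + x^3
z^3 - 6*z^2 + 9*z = z*(z - 3)^2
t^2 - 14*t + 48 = (t - 8)*(t - 6)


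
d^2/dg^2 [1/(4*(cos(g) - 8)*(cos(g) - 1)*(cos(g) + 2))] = (-200*(1 - cos(g)^2)^2 + 12*sin(g)^6 + 3*cos(g)^6 + 77*cos(g)^5 - 178*cos(g)^3 - 678*cos(g)^2 + 164*cos(g) + 612)/(4*(cos(g) - 8)^3*(cos(g) - 1)^3*(cos(g) + 2)^3)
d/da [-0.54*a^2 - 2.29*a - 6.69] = -1.08*a - 2.29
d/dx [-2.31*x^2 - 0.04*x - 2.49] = -4.62*x - 0.04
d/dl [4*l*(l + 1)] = 8*l + 4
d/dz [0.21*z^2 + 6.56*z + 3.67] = 0.42*z + 6.56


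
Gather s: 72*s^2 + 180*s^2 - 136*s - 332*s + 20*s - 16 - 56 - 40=252*s^2 - 448*s - 112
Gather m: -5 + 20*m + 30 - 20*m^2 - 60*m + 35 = -20*m^2 - 40*m + 60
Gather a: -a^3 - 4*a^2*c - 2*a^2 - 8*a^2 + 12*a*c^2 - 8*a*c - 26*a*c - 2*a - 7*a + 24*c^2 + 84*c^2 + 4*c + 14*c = -a^3 + a^2*(-4*c - 10) + a*(12*c^2 - 34*c - 9) + 108*c^2 + 18*c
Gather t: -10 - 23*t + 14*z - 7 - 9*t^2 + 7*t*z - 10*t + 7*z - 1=-9*t^2 + t*(7*z - 33) + 21*z - 18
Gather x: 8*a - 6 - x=8*a - x - 6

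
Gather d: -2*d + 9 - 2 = 7 - 2*d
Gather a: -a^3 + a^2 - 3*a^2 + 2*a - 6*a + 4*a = -a^3 - 2*a^2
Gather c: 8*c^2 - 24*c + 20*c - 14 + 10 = 8*c^2 - 4*c - 4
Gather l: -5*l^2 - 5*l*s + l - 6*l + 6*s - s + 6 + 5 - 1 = -5*l^2 + l*(-5*s - 5) + 5*s + 10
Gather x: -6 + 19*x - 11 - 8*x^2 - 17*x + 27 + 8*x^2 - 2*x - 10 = 0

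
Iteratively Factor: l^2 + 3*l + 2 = (l + 1)*(l + 2)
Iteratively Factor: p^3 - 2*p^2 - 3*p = (p + 1)*(p^2 - 3*p) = (p - 3)*(p + 1)*(p)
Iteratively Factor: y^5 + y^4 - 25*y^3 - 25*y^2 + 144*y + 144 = (y + 3)*(y^4 - 2*y^3 - 19*y^2 + 32*y + 48) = (y - 3)*(y + 3)*(y^3 + y^2 - 16*y - 16) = (y - 3)*(y + 3)*(y + 4)*(y^2 - 3*y - 4) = (y - 3)*(y + 1)*(y + 3)*(y + 4)*(y - 4)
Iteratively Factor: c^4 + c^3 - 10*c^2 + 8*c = (c)*(c^3 + c^2 - 10*c + 8) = c*(c + 4)*(c^2 - 3*c + 2) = c*(c - 2)*(c + 4)*(c - 1)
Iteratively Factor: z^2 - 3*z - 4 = (z - 4)*(z + 1)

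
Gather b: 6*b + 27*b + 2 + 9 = 33*b + 11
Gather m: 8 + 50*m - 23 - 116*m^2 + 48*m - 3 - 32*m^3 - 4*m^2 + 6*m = -32*m^3 - 120*m^2 + 104*m - 18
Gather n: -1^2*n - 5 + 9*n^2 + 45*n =9*n^2 + 44*n - 5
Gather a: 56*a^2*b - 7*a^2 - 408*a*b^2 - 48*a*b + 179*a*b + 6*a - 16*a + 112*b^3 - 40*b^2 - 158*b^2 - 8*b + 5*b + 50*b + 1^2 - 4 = a^2*(56*b - 7) + a*(-408*b^2 + 131*b - 10) + 112*b^3 - 198*b^2 + 47*b - 3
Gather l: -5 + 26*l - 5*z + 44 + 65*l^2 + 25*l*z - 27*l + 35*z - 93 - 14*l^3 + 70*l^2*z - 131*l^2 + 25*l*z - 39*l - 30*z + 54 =-14*l^3 + l^2*(70*z - 66) + l*(50*z - 40)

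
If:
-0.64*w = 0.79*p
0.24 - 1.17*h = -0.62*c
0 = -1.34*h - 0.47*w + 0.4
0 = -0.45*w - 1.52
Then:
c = 2.41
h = 1.48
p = 2.74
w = -3.38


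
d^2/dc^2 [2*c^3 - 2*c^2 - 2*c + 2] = 12*c - 4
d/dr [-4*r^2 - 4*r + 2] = -8*r - 4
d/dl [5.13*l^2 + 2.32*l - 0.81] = 10.26*l + 2.32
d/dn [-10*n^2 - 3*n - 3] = -20*n - 3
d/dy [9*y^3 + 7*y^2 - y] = 27*y^2 + 14*y - 1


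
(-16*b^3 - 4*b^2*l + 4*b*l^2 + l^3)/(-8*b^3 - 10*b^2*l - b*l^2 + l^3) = (8*b^2 - 2*b*l - l^2)/(4*b^2 + 3*b*l - l^2)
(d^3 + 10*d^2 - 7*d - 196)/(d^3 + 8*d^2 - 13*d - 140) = (d + 7)/(d + 5)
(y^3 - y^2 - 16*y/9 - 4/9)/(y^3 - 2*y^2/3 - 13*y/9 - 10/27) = 3*(y - 2)/(3*y - 5)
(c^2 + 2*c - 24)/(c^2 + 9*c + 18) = (c - 4)/(c + 3)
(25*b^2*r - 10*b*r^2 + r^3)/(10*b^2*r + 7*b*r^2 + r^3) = (25*b^2 - 10*b*r + r^2)/(10*b^2 + 7*b*r + r^2)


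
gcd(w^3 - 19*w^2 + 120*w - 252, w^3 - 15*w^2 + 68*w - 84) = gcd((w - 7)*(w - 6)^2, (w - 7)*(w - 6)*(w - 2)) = w^2 - 13*w + 42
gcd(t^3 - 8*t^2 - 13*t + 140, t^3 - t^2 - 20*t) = t^2 - t - 20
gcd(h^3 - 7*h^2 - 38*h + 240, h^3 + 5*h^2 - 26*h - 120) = h^2 + h - 30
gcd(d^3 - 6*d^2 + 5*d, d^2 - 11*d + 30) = d - 5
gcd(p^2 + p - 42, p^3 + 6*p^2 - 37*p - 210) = p^2 + p - 42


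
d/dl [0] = 0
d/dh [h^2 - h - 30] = 2*h - 1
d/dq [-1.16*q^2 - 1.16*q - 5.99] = -2.32*q - 1.16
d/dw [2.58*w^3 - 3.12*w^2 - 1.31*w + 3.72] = 7.74*w^2 - 6.24*w - 1.31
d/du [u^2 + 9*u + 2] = 2*u + 9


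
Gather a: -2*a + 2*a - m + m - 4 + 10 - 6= 0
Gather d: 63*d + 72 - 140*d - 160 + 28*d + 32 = -49*d - 56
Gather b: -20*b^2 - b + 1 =-20*b^2 - b + 1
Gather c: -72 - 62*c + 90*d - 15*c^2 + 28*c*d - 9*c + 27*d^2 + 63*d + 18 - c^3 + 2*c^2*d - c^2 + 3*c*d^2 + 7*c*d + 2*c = -c^3 + c^2*(2*d - 16) + c*(3*d^2 + 35*d - 69) + 27*d^2 + 153*d - 54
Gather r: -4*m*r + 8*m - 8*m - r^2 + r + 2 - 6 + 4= -r^2 + r*(1 - 4*m)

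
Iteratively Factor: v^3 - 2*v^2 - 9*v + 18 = (v - 2)*(v^2 - 9) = (v - 3)*(v - 2)*(v + 3)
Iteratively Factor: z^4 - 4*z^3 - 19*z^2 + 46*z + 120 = (z - 4)*(z^3 - 19*z - 30) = (z - 4)*(z + 3)*(z^2 - 3*z - 10) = (z - 4)*(z + 2)*(z + 3)*(z - 5)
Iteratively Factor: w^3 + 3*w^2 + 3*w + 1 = (w + 1)*(w^2 + 2*w + 1) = (w + 1)^2*(w + 1)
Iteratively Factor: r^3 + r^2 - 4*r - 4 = (r - 2)*(r^2 + 3*r + 2) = (r - 2)*(r + 2)*(r + 1)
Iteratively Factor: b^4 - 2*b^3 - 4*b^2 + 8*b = (b)*(b^3 - 2*b^2 - 4*b + 8) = b*(b - 2)*(b^2 - 4) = b*(b - 2)*(b + 2)*(b - 2)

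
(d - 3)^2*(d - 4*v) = d^3 - 4*d^2*v - 6*d^2 + 24*d*v + 9*d - 36*v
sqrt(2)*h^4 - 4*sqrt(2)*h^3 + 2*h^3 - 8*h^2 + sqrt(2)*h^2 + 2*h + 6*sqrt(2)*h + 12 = (h - 3)*(h - 2)*(h + sqrt(2))*(sqrt(2)*h + sqrt(2))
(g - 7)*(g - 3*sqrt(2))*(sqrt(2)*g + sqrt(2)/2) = sqrt(2)*g^3 - 13*sqrt(2)*g^2/2 - 6*g^2 - 7*sqrt(2)*g/2 + 39*g + 21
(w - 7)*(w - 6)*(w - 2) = w^3 - 15*w^2 + 68*w - 84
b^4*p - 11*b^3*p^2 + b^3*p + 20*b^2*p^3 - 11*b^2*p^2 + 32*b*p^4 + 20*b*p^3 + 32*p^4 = (b - 8*p)*(b - 4*p)*(b + p)*(b*p + p)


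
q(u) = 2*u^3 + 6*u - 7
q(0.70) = -2.11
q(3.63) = 110.44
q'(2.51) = 43.80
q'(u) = 6*u^2 + 6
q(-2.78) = -66.65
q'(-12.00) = 870.00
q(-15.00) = -6847.00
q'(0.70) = 8.94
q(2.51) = 39.69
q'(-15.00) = 1356.00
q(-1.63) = -25.44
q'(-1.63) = 21.94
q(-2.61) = -58.22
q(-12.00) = -3535.00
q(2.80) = 53.70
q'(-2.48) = 42.90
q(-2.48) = -52.39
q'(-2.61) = 46.87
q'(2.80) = 53.04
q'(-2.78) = 52.37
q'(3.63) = 85.06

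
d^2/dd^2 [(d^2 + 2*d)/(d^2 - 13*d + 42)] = 6*(5*d^3 - 42*d^2 - 84*d + 952)/(d^6 - 39*d^5 + 633*d^4 - 5473*d^3 + 26586*d^2 - 68796*d + 74088)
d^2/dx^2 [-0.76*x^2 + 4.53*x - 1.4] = -1.52000000000000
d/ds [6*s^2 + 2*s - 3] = 12*s + 2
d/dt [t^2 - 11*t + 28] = 2*t - 11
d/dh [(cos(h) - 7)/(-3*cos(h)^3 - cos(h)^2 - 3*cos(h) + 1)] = 32*(-3*cos(h)^3 + 31*cos(h)^2 + 7*cos(h) + 10)*sin(h)/(-4*sin(h)^2 + 21*cos(h) + 3*cos(3*h))^2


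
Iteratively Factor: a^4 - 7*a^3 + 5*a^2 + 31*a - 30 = (a + 2)*(a^3 - 9*a^2 + 23*a - 15) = (a - 5)*(a + 2)*(a^2 - 4*a + 3) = (a - 5)*(a - 1)*(a + 2)*(a - 3)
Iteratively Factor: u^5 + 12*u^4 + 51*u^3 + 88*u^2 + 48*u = (u + 4)*(u^4 + 8*u^3 + 19*u^2 + 12*u) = (u + 1)*(u + 4)*(u^3 + 7*u^2 + 12*u) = u*(u + 1)*(u + 4)*(u^2 + 7*u + 12) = u*(u + 1)*(u + 4)^2*(u + 3)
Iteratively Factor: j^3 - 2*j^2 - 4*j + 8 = (j - 2)*(j^2 - 4) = (j - 2)*(j + 2)*(j - 2)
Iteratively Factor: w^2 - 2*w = (w - 2)*(w)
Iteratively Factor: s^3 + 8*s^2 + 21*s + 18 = (s + 3)*(s^2 + 5*s + 6) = (s + 2)*(s + 3)*(s + 3)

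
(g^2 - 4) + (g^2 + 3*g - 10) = 2*g^2 + 3*g - 14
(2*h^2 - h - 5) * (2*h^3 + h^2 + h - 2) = 4*h^5 - 9*h^3 - 10*h^2 - 3*h + 10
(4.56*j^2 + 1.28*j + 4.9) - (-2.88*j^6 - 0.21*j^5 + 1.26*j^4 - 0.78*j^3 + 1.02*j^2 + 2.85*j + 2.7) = 2.88*j^6 + 0.21*j^5 - 1.26*j^4 + 0.78*j^3 + 3.54*j^2 - 1.57*j + 2.2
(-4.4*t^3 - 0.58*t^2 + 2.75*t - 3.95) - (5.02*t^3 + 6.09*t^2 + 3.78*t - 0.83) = -9.42*t^3 - 6.67*t^2 - 1.03*t - 3.12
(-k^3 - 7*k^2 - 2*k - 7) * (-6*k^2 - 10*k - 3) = 6*k^5 + 52*k^4 + 85*k^3 + 83*k^2 + 76*k + 21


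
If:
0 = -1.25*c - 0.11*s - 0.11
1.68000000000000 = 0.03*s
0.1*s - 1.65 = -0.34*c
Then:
No Solution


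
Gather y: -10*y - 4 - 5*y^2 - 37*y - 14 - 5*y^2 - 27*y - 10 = -10*y^2 - 74*y - 28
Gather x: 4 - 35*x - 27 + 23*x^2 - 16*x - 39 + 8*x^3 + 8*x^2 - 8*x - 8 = 8*x^3 + 31*x^2 - 59*x - 70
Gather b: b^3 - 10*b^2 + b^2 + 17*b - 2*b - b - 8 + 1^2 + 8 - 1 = b^3 - 9*b^2 + 14*b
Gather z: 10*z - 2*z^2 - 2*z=-2*z^2 + 8*z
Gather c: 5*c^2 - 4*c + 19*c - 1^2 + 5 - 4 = 5*c^2 + 15*c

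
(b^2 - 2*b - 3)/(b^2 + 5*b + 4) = (b - 3)/(b + 4)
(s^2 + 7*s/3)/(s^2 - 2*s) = (s + 7/3)/(s - 2)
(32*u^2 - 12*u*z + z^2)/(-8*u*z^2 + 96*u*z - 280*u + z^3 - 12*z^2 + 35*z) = (-4*u + z)/(z^2 - 12*z + 35)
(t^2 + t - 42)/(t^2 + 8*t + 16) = (t^2 + t - 42)/(t^2 + 8*t + 16)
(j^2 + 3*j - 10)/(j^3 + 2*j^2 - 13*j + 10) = 1/(j - 1)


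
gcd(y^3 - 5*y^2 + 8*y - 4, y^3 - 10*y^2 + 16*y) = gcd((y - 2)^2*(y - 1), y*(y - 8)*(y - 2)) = y - 2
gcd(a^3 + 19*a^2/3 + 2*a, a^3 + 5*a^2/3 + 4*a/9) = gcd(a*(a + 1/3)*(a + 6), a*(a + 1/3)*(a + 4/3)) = a^2 + a/3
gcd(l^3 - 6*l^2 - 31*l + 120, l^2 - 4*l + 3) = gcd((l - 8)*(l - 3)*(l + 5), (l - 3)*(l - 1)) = l - 3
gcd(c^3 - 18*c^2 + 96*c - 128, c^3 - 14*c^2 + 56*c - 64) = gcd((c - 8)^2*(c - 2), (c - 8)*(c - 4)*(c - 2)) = c^2 - 10*c + 16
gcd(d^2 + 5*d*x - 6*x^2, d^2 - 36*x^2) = d + 6*x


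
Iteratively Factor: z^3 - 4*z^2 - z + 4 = (z - 1)*(z^2 - 3*z - 4) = (z - 1)*(z + 1)*(z - 4)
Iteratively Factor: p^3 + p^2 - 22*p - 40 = (p - 5)*(p^2 + 6*p + 8) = (p - 5)*(p + 4)*(p + 2)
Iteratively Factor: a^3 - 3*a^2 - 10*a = (a - 5)*(a^2 + 2*a) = a*(a - 5)*(a + 2)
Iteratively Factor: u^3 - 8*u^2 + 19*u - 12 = (u - 1)*(u^2 - 7*u + 12) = (u - 3)*(u - 1)*(u - 4)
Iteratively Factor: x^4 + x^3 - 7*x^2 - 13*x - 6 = (x + 2)*(x^3 - x^2 - 5*x - 3) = (x - 3)*(x + 2)*(x^2 + 2*x + 1) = (x - 3)*(x + 1)*(x + 2)*(x + 1)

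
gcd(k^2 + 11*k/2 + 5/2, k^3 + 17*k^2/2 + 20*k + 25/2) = k + 5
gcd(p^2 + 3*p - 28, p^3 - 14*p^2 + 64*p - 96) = p - 4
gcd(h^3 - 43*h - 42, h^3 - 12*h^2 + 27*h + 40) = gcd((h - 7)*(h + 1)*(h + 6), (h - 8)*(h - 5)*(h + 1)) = h + 1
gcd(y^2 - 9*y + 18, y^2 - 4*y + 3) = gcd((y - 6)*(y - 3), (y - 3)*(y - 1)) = y - 3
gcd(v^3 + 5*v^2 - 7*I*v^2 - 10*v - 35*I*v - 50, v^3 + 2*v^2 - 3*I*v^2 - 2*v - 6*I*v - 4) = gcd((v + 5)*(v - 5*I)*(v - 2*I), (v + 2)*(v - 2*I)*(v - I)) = v - 2*I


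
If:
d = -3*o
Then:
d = -3*o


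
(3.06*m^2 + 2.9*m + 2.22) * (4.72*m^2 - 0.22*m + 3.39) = 14.4432*m^4 + 13.0148*m^3 + 20.2138*m^2 + 9.3426*m + 7.5258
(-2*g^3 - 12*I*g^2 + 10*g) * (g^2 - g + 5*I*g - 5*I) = -2*g^5 + 2*g^4 - 22*I*g^4 + 70*g^3 + 22*I*g^3 - 70*g^2 + 50*I*g^2 - 50*I*g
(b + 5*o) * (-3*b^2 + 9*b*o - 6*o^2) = -3*b^3 - 6*b^2*o + 39*b*o^2 - 30*o^3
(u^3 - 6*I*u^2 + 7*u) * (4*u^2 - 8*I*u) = 4*u^5 - 32*I*u^4 - 20*u^3 - 56*I*u^2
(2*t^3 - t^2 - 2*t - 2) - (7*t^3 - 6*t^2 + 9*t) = -5*t^3 + 5*t^2 - 11*t - 2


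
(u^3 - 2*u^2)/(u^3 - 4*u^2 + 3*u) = u*(u - 2)/(u^2 - 4*u + 3)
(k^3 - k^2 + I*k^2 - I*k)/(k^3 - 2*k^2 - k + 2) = k*(k + I)/(k^2 - k - 2)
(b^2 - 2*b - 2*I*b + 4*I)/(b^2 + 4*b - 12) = (b - 2*I)/(b + 6)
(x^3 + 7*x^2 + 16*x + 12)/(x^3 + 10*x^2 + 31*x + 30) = (x + 2)/(x + 5)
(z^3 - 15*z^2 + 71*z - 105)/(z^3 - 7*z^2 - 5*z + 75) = (z^2 - 10*z + 21)/(z^2 - 2*z - 15)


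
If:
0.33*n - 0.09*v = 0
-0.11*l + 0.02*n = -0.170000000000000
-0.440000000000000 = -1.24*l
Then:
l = 0.35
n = -6.55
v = -24.01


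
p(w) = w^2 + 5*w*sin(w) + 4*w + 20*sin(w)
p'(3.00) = -23.94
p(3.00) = 25.94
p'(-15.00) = 12.53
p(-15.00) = 200.77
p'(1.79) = 6.17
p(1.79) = 38.62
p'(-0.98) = 6.30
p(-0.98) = -15.50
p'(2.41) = -11.69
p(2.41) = 36.86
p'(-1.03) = 5.30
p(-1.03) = -15.79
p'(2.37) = -10.60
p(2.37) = 37.31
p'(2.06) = -1.71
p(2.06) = 39.23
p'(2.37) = -10.60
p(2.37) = 37.31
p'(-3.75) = -1.67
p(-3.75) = -0.22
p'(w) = 5*w*cos(w) + 2*w + 5*sin(w) + 20*cos(w) + 4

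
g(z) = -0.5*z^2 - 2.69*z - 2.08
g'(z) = -1.0*z - 2.69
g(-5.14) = -1.46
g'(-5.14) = 2.45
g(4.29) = -22.82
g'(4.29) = -6.98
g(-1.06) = 0.21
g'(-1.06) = -1.63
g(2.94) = -14.31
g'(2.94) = -5.63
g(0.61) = -3.91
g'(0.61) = -3.30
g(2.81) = -13.59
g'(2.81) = -5.50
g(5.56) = -32.49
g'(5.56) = -8.25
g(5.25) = -29.98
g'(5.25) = -7.94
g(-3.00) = 1.49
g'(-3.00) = 0.31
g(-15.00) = -74.23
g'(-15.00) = 12.31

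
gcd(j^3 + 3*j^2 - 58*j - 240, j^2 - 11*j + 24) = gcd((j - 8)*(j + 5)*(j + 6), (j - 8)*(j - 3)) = j - 8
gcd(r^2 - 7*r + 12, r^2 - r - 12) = r - 4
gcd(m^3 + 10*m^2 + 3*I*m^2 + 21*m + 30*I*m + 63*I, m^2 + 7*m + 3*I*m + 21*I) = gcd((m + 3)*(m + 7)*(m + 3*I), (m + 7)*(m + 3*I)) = m^2 + m*(7 + 3*I) + 21*I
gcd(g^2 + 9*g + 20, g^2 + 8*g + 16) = g + 4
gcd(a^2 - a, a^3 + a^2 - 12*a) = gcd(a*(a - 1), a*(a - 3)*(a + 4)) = a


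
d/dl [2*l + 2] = 2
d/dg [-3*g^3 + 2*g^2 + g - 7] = -9*g^2 + 4*g + 1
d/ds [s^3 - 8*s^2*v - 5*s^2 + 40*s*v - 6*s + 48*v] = 3*s^2 - 16*s*v - 10*s + 40*v - 6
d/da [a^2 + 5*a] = 2*a + 5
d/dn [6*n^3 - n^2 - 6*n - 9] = 18*n^2 - 2*n - 6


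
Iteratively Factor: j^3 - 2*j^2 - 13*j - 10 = (j + 2)*(j^2 - 4*j - 5) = (j + 1)*(j + 2)*(j - 5)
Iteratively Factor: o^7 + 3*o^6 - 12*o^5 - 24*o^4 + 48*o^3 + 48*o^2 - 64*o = (o + 2)*(o^6 + o^5 - 14*o^4 + 4*o^3 + 40*o^2 - 32*o) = (o + 2)*(o + 4)*(o^5 - 3*o^4 - 2*o^3 + 12*o^2 - 8*o) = o*(o + 2)*(o + 4)*(o^4 - 3*o^3 - 2*o^2 + 12*o - 8) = o*(o - 2)*(o + 2)*(o + 4)*(o^3 - o^2 - 4*o + 4) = o*(o - 2)*(o - 1)*(o + 2)*(o + 4)*(o^2 - 4) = o*(o - 2)^2*(o - 1)*(o + 2)*(o + 4)*(o + 2)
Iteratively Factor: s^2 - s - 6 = (s - 3)*(s + 2)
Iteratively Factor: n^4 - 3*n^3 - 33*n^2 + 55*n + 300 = (n + 4)*(n^3 - 7*n^2 - 5*n + 75) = (n + 3)*(n + 4)*(n^2 - 10*n + 25) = (n - 5)*(n + 3)*(n + 4)*(n - 5)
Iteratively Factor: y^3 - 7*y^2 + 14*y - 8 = (y - 2)*(y^2 - 5*y + 4) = (y - 4)*(y - 2)*(y - 1)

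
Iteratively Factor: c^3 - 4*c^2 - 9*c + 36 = (c - 3)*(c^2 - c - 12) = (c - 4)*(c - 3)*(c + 3)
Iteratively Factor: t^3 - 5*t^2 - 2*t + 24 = (t - 3)*(t^2 - 2*t - 8) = (t - 4)*(t - 3)*(t + 2)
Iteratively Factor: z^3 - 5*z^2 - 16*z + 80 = (z + 4)*(z^2 - 9*z + 20) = (z - 4)*(z + 4)*(z - 5)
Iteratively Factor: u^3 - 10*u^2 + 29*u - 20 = (u - 5)*(u^2 - 5*u + 4) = (u - 5)*(u - 1)*(u - 4)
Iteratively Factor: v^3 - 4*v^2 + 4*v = (v - 2)*(v^2 - 2*v) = v*(v - 2)*(v - 2)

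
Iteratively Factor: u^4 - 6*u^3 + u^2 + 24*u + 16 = (u - 4)*(u^3 - 2*u^2 - 7*u - 4) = (u - 4)*(u + 1)*(u^2 - 3*u - 4) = (u - 4)^2*(u + 1)*(u + 1)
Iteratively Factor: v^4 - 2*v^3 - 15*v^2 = (v + 3)*(v^3 - 5*v^2) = v*(v + 3)*(v^2 - 5*v) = v*(v - 5)*(v + 3)*(v)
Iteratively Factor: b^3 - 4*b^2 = (b - 4)*(b^2) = b*(b - 4)*(b)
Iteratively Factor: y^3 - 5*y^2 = (y - 5)*(y^2) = y*(y - 5)*(y)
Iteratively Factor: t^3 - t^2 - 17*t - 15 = (t + 1)*(t^2 - 2*t - 15) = (t + 1)*(t + 3)*(t - 5)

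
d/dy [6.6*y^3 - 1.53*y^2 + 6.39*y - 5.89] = 19.8*y^2 - 3.06*y + 6.39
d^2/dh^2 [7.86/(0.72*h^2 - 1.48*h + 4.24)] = (-8.149248*h^2 + 16.751232*h + 7.86*(1.44*h - 1.48)*(2.88*h - 2.96) - 47.990016)/(0.72*h^2 - 1.48*h + 4.24)^3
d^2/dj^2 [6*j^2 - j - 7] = 12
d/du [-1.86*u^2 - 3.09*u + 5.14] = -3.72*u - 3.09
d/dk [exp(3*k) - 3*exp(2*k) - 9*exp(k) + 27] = 3*(exp(2*k) - 2*exp(k) - 3)*exp(k)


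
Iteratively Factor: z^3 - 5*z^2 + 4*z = (z - 4)*(z^2 - z) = z*(z - 4)*(z - 1)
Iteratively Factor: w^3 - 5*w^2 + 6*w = (w)*(w^2 - 5*w + 6) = w*(w - 2)*(w - 3)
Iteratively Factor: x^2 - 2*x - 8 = (x + 2)*(x - 4)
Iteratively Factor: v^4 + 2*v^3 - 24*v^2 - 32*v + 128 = (v + 4)*(v^3 - 2*v^2 - 16*v + 32) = (v - 2)*(v + 4)*(v^2 - 16) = (v - 2)*(v + 4)^2*(v - 4)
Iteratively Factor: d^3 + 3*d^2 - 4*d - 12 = (d - 2)*(d^2 + 5*d + 6) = (d - 2)*(d + 2)*(d + 3)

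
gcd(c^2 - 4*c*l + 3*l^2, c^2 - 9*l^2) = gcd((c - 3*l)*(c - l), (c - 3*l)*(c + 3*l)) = c - 3*l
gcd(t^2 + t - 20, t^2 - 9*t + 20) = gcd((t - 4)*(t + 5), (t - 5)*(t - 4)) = t - 4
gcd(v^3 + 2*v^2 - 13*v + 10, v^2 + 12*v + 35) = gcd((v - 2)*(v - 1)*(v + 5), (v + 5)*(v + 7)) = v + 5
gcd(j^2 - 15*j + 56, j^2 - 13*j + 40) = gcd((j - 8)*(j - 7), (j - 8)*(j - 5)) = j - 8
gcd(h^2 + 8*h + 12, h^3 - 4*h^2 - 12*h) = h + 2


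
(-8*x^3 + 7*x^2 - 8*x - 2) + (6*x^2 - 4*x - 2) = -8*x^3 + 13*x^2 - 12*x - 4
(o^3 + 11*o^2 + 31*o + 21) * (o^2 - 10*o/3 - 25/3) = o^5 + 23*o^4/3 - 14*o^3 - 174*o^2 - 985*o/3 - 175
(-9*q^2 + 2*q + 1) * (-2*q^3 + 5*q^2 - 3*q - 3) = 18*q^5 - 49*q^4 + 35*q^3 + 26*q^2 - 9*q - 3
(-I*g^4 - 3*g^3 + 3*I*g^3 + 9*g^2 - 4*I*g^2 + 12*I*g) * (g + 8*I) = -I*g^5 + 5*g^4 + 3*I*g^4 - 15*g^3 - 28*I*g^3 + 32*g^2 + 84*I*g^2 - 96*g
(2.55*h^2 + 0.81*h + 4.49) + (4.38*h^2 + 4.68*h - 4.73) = 6.93*h^2 + 5.49*h - 0.24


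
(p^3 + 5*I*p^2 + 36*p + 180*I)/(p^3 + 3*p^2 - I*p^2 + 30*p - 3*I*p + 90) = (p + 6*I)/(p + 3)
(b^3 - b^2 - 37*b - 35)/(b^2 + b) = b - 2 - 35/b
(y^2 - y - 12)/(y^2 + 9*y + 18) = (y - 4)/(y + 6)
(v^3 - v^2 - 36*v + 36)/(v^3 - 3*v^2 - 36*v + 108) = (v - 1)/(v - 3)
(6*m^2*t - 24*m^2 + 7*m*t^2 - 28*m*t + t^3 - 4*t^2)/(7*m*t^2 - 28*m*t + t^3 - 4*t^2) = (6*m^2 + 7*m*t + t^2)/(t*(7*m + t))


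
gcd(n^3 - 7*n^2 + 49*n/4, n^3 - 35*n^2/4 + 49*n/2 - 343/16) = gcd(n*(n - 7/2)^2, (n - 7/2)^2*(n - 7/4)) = n^2 - 7*n + 49/4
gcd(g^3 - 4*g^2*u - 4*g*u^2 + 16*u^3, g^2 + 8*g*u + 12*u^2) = g + 2*u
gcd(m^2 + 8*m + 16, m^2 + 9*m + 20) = m + 4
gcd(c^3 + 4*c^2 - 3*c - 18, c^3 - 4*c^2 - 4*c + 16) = c - 2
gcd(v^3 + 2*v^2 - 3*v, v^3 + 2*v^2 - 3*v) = v^3 + 2*v^2 - 3*v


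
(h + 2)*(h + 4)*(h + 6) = h^3 + 12*h^2 + 44*h + 48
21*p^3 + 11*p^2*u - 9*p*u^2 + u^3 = (-7*p + u)*(-3*p + u)*(p + u)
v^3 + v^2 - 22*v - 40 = (v - 5)*(v + 2)*(v + 4)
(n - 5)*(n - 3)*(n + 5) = n^3 - 3*n^2 - 25*n + 75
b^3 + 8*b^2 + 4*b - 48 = (b - 2)*(b + 4)*(b + 6)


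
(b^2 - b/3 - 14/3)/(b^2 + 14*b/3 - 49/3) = (b + 2)/(b + 7)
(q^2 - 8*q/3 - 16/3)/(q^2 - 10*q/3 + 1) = (3*q^2 - 8*q - 16)/(3*q^2 - 10*q + 3)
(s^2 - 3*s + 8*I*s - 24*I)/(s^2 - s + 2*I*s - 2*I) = (s^2 + s*(-3 + 8*I) - 24*I)/(s^2 + s*(-1 + 2*I) - 2*I)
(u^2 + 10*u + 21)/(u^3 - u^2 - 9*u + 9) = (u + 7)/(u^2 - 4*u + 3)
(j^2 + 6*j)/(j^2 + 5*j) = (j + 6)/(j + 5)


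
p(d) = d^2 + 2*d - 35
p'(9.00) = 20.00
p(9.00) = 64.00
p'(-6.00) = -10.00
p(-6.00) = -11.00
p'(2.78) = 7.56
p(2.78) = -21.71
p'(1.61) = 5.22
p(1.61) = -29.19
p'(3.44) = 8.88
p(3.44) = -16.29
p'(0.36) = 2.72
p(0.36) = -34.15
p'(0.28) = 2.56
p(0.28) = -34.36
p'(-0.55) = 0.90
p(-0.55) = -35.80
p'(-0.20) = 1.60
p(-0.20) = -35.36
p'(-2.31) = -2.62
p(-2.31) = -34.28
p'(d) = 2*d + 2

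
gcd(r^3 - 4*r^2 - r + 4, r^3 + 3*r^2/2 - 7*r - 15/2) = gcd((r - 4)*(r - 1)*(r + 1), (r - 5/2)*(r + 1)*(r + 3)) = r + 1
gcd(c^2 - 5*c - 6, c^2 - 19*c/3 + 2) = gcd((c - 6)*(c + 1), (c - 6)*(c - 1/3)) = c - 6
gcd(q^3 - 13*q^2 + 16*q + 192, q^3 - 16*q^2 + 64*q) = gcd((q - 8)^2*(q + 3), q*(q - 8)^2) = q^2 - 16*q + 64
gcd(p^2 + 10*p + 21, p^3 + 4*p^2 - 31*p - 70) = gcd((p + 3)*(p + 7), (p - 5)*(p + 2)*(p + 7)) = p + 7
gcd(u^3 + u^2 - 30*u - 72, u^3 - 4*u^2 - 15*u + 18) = u^2 - 3*u - 18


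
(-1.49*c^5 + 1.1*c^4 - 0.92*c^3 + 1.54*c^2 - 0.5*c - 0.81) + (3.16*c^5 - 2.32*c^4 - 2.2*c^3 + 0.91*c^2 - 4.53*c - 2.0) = 1.67*c^5 - 1.22*c^4 - 3.12*c^3 + 2.45*c^2 - 5.03*c - 2.81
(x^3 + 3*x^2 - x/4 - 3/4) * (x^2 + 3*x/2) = x^5 + 9*x^4/2 + 17*x^3/4 - 9*x^2/8 - 9*x/8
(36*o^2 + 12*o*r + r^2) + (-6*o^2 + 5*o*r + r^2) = 30*o^2 + 17*o*r + 2*r^2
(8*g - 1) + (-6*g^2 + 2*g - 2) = -6*g^2 + 10*g - 3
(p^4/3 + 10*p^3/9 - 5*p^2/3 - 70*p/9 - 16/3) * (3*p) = p^5 + 10*p^4/3 - 5*p^3 - 70*p^2/3 - 16*p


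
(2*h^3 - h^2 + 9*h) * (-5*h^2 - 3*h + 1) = -10*h^5 - h^4 - 40*h^3 - 28*h^2 + 9*h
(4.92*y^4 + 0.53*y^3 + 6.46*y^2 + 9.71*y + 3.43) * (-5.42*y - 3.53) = -26.6664*y^5 - 20.2402*y^4 - 36.8841*y^3 - 75.432*y^2 - 52.8669*y - 12.1079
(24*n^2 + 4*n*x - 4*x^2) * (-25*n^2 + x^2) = -600*n^4 - 100*n^3*x + 124*n^2*x^2 + 4*n*x^3 - 4*x^4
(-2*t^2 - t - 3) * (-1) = 2*t^2 + t + 3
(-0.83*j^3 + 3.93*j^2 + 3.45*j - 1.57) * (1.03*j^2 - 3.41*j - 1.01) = -0.8549*j^5 + 6.8782*j^4 - 9.0095*j^3 - 17.3509*j^2 + 1.8692*j + 1.5857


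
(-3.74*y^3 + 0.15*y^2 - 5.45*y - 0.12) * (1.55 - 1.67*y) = 6.2458*y^4 - 6.0475*y^3 + 9.334*y^2 - 8.2471*y - 0.186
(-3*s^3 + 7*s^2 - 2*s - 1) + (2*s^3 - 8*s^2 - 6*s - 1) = -s^3 - s^2 - 8*s - 2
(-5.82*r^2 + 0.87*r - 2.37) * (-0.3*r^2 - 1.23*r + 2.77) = 1.746*r^4 + 6.8976*r^3 - 16.4805*r^2 + 5.325*r - 6.5649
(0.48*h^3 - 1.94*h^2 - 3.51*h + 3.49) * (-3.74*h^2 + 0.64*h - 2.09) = -1.7952*h^5 + 7.5628*h^4 + 10.8826*h^3 - 11.2444*h^2 + 9.5695*h - 7.2941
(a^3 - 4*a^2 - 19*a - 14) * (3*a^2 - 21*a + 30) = 3*a^5 - 33*a^4 + 57*a^3 + 237*a^2 - 276*a - 420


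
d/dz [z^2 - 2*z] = 2*z - 2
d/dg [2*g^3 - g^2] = 2*g*(3*g - 1)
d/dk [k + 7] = 1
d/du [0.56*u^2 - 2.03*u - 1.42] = 1.12*u - 2.03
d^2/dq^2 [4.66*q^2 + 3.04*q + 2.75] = 9.32000000000000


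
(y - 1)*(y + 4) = y^2 + 3*y - 4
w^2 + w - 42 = (w - 6)*(w + 7)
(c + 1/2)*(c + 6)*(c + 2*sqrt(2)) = c^3 + 2*sqrt(2)*c^2 + 13*c^2/2 + 3*c + 13*sqrt(2)*c + 6*sqrt(2)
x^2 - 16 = (x - 4)*(x + 4)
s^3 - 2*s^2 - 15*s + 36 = (s - 3)^2*(s + 4)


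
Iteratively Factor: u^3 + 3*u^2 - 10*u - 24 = (u + 2)*(u^2 + u - 12) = (u - 3)*(u + 2)*(u + 4)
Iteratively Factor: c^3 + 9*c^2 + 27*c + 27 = (c + 3)*(c^2 + 6*c + 9) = (c + 3)^2*(c + 3)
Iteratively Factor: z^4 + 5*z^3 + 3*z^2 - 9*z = (z - 1)*(z^3 + 6*z^2 + 9*z) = (z - 1)*(z + 3)*(z^2 + 3*z) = z*(z - 1)*(z + 3)*(z + 3)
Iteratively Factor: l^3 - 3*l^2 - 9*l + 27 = (l - 3)*(l^2 - 9) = (l - 3)*(l + 3)*(l - 3)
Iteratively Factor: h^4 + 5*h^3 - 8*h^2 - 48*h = (h - 3)*(h^3 + 8*h^2 + 16*h) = (h - 3)*(h + 4)*(h^2 + 4*h) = h*(h - 3)*(h + 4)*(h + 4)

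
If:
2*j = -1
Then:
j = -1/2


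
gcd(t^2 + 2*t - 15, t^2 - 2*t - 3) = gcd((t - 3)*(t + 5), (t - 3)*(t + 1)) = t - 3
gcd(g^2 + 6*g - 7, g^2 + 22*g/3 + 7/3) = g + 7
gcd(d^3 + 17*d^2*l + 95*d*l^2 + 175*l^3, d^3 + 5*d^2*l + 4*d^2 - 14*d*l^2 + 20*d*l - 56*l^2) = d + 7*l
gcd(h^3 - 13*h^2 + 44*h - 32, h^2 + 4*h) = 1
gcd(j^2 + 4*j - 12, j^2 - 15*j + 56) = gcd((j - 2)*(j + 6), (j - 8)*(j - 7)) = 1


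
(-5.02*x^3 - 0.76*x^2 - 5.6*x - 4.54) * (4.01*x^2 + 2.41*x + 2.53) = -20.1302*x^5 - 15.1458*x^4 - 36.9882*x^3 - 33.6242*x^2 - 25.1094*x - 11.4862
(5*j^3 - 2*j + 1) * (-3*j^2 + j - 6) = -15*j^5 + 5*j^4 - 24*j^3 - 5*j^2 + 13*j - 6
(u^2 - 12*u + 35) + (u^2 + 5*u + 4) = 2*u^2 - 7*u + 39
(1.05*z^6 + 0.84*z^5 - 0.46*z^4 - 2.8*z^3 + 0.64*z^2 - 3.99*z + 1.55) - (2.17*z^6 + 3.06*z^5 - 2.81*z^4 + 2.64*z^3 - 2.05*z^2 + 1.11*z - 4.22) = -1.12*z^6 - 2.22*z^5 + 2.35*z^4 - 5.44*z^3 + 2.69*z^2 - 5.1*z + 5.77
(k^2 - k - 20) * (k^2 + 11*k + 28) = k^4 + 10*k^3 - 3*k^2 - 248*k - 560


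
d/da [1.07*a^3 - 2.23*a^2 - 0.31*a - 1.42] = 3.21*a^2 - 4.46*a - 0.31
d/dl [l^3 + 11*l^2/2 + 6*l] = 3*l^2 + 11*l + 6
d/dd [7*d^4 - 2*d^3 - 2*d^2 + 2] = 2*d*(14*d^2 - 3*d - 2)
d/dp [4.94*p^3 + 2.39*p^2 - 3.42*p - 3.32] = 14.82*p^2 + 4.78*p - 3.42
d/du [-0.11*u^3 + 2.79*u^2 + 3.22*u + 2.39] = -0.33*u^2 + 5.58*u + 3.22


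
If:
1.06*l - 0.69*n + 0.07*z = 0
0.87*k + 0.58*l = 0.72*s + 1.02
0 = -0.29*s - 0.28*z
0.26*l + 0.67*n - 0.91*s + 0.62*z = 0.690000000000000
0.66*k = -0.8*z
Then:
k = 0.81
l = 1.35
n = 2.00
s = 0.64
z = -0.67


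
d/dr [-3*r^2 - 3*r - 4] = -6*r - 3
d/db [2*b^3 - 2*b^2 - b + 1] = 6*b^2 - 4*b - 1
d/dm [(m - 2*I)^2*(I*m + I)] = I*(m - 2*I)*(3*m + 2 - 2*I)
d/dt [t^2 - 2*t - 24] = 2*t - 2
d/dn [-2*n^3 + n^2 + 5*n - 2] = -6*n^2 + 2*n + 5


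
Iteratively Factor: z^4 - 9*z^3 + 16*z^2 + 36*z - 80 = (z - 2)*(z^3 - 7*z^2 + 2*z + 40) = (z - 5)*(z - 2)*(z^2 - 2*z - 8) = (z - 5)*(z - 2)*(z + 2)*(z - 4)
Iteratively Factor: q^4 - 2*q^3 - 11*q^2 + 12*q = (q - 4)*(q^3 + 2*q^2 - 3*q) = q*(q - 4)*(q^2 + 2*q - 3) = q*(q - 4)*(q - 1)*(q + 3)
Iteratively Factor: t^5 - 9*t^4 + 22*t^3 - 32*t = (t - 2)*(t^4 - 7*t^3 + 8*t^2 + 16*t) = t*(t - 2)*(t^3 - 7*t^2 + 8*t + 16) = t*(t - 4)*(t - 2)*(t^2 - 3*t - 4) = t*(t - 4)^2*(t - 2)*(t + 1)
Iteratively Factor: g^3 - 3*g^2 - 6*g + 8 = (g - 4)*(g^2 + g - 2) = (g - 4)*(g - 1)*(g + 2)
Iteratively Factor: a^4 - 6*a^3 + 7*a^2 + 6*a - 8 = (a - 4)*(a^3 - 2*a^2 - a + 2) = (a - 4)*(a + 1)*(a^2 - 3*a + 2) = (a - 4)*(a - 1)*(a + 1)*(a - 2)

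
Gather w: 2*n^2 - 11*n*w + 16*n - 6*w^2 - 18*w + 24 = 2*n^2 + 16*n - 6*w^2 + w*(-11*n - 18) + 24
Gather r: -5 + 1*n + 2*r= n + 2*r - 5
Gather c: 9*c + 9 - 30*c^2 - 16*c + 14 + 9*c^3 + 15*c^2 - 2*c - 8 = 9*c^3 - 15*c^2 - 9*c + 15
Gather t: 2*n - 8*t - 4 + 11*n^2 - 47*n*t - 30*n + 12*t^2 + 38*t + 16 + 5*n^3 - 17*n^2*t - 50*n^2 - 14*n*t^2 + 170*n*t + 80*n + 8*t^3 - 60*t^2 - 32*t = 5*n^3 - 39*n^2 + 52*n + 8*t^3 + t^2*(-14*n - 48) + t*(-17*n^2 + 123*n - 2) + 12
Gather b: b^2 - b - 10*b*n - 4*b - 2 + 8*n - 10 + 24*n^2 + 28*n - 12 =b^2 + b*(-10*n - 5) + 24*n^2 + 36*n - 24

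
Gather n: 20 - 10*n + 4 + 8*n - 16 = 8 - 2*n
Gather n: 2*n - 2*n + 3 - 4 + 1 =0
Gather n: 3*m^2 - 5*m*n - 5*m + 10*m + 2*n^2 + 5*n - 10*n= 3*m^2 + 5*m + 2*n^2 + n*(-5*m - 5)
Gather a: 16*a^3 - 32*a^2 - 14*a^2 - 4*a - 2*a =16*a^3 - 46*a^2 - 6*a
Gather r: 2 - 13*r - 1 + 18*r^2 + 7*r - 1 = 18*r^2 - 6*r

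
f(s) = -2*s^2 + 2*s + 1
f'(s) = 2 - 4*s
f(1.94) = -2.65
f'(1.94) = -5.76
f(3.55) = -17.10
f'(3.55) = -12.20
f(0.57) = 1.49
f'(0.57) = -0.28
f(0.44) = 1.49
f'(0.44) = 0.24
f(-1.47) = -6.26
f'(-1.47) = 7.88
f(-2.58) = -17.47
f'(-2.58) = 12.32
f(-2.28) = -13.96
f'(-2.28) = 11.12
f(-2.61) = -17.84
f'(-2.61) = 12.44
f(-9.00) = -179.00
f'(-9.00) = 38.00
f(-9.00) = -179.00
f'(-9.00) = 38.00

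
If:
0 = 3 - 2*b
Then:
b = 3/2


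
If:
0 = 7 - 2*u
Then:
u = 7/2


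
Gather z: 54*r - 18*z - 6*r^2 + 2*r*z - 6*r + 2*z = -6*r^2 + 48*r + z*(2*r - 16)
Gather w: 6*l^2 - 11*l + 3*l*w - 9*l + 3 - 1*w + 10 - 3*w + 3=6*l^2 - 20*l + w*(3*l - 4) + 16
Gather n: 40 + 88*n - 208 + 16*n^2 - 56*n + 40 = 16*n^2 + 32*n - 128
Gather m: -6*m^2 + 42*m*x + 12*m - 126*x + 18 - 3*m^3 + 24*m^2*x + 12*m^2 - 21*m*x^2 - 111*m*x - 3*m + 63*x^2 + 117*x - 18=-3*m^3 + m^2*(24*x + 6) + m*(-21*x^2 - 69*x + 9) + 63*x^2 - 9*x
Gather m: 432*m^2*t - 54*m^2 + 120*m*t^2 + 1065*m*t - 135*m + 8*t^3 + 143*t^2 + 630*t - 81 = m^2*(432*t - 54) + m*(120*t^2 + 1065*t - 135) + 8*t^3 + 143*t^2 + 630*t - 81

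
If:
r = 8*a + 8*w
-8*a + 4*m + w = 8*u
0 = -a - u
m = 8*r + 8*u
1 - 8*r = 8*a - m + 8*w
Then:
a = 257/2320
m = 7/290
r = 33/290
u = -257/2320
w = -14/145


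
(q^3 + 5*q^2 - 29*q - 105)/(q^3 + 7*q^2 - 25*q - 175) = (q + 3)/(q + 5)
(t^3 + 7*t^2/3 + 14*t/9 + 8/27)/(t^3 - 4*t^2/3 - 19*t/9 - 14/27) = (3*t + 4)/(3*t - 7)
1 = 1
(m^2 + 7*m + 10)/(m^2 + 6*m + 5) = (m + 2)/(m + 1)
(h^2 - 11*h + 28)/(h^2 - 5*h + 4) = (h - 7)/(h - 1)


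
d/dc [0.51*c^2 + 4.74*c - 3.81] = 1.02*c + 4.74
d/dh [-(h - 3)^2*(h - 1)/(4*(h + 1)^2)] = (h - 3)*((5 - 3*h)*(h + 1) + 2*(h - 3)*(h - 1))/(4*(h + 1)^3)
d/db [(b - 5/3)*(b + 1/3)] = 2*b - 4/3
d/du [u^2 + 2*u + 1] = 2*u + 2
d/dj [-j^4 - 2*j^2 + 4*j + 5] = -4*j^3 - 4*j + 4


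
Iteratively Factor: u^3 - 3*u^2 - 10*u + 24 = (u + 3)*(u^2 - 6*u + 8) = (u - 4)*(u + 3)*(u - 2)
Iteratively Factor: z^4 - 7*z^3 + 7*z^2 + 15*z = (z)*(z^3 - 7*z^2 + 7*z + 15) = z*(z - 5)*(z^2 - 2*z - 3) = z*(z - 5)*(z + 1)*(z - 3)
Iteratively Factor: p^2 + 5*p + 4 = (p + 4)*(p + 1)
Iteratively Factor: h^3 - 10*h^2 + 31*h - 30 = (h - 5)*(h^2 - 5*h + 6) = (h - 5)*(h - 3)*(h - 2)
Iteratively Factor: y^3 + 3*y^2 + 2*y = (y)*(y^2 + 3*y + 2) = y*(y + 2)*(y + 1)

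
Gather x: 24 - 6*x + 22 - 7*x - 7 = 39 - 13*x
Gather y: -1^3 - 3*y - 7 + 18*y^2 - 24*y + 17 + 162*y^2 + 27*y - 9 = 180*y^2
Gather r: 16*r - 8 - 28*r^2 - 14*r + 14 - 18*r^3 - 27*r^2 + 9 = -18*r^3 - 55*r^2 + 2*r + 15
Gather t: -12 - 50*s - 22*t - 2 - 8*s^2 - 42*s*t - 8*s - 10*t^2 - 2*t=-8*s^2 - 58*s - 10*t^2 + t*(-42*s - 24) - 14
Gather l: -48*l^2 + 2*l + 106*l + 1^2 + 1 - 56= -48*l^2 + 108*l - 54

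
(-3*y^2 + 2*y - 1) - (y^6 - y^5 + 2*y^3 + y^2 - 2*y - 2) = -y^6 + y^5 - 2*y^3 - 4*y^2 + 4*y + 1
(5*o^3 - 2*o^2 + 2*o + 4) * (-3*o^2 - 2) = -15*o^5 + 6*o^4 - 16*o^3 - 8*o^2 - 4*o - 8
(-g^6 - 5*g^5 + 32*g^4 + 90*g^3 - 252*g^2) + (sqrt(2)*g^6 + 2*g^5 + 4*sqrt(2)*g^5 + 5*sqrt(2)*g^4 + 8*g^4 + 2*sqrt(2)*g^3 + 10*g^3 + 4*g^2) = -g^6 + sqrt(2)*g^6 - 3*g^5 + 4*sqrt(2)*g^5 + 5*sqrt(2)*g^4 + 40*g^4 + 2*sqrt(2)*g^3 + 100*g^3 - 248*g^2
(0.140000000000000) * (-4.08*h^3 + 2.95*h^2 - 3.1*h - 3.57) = -0.5712*h^3 + 0.413*h^2 - 0.434*h - 0.4998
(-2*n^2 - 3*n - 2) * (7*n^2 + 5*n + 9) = -14*n^4 - 31*n^3 - 47*n^2 - 37*n - 18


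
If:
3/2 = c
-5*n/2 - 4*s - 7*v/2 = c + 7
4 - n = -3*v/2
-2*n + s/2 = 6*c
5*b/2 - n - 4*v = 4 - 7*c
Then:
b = -7423/625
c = 3/2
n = -427/125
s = 542/125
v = -618/125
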